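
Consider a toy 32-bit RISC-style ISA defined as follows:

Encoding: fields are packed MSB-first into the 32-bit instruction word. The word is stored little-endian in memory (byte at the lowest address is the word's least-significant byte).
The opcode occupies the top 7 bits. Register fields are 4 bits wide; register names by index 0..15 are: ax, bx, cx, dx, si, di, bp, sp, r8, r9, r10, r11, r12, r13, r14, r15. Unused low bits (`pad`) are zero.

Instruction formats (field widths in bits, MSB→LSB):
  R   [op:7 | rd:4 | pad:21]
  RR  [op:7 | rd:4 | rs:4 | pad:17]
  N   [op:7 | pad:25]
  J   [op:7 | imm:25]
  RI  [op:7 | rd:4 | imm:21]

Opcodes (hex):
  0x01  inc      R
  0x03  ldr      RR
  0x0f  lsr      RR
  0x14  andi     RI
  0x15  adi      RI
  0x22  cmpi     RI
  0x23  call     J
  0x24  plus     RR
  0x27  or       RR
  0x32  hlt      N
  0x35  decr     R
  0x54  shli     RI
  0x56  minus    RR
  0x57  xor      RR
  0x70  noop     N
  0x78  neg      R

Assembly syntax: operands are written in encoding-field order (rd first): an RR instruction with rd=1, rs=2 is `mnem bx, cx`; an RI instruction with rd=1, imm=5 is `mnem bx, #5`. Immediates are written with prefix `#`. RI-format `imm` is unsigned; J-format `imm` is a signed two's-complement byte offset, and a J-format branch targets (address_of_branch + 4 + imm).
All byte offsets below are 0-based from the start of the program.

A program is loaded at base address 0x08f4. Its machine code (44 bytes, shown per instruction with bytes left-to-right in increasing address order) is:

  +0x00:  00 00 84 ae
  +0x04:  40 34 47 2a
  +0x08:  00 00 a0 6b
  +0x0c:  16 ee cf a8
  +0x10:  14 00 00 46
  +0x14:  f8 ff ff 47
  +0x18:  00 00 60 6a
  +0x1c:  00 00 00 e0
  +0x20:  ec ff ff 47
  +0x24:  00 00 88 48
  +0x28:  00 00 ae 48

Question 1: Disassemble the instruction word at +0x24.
@+24  little-endian(00 00 88 48) = 0x48880000
  op=0x48880000>>25=0x24 ⇒ plus (RR)
  rd@[24:21]=0x4 ⇒ si
  rs@[20:17]=0x4 ⇒ si

plus si, si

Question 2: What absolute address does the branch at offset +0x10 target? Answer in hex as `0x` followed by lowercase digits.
0x091c

+0x10: 14 00 00 46 ⇒ word 0x46000014 (little)
  opcode bits[31:25]=0x23: call/J
  imm: (w>>0)&0x1ffffff=0x14 → #20
  target = base 0x08f4 + off 0x10 + 4 + imm 20 = 0x091c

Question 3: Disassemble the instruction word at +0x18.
decr dx

@+18  little-endian(00 00 60 6a) = 0x6a600000
  op=0x6a600000>>25=0x35 ⇒ decr (R)
  [24:21] rd=3 = dx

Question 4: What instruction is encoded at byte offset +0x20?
+0x20: ec ff ff 47 ⇒ word 0x47ffffec (little)
  opcode bits[31:25]=0x23: call/J
  imm: (w>>0)&0x1ffffff=0x1ffffec (s25→-20) → #-20

call #-20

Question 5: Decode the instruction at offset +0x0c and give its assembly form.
shli bp, #1043990

+0x0c: 16 ee cf a8 ⇒ word 0xa8cfee16 (little)
  top 7b → 0x54 → shli [RI]
  [24:21] rd=6 = bp
  [20:0] imm=1043990 = #1043990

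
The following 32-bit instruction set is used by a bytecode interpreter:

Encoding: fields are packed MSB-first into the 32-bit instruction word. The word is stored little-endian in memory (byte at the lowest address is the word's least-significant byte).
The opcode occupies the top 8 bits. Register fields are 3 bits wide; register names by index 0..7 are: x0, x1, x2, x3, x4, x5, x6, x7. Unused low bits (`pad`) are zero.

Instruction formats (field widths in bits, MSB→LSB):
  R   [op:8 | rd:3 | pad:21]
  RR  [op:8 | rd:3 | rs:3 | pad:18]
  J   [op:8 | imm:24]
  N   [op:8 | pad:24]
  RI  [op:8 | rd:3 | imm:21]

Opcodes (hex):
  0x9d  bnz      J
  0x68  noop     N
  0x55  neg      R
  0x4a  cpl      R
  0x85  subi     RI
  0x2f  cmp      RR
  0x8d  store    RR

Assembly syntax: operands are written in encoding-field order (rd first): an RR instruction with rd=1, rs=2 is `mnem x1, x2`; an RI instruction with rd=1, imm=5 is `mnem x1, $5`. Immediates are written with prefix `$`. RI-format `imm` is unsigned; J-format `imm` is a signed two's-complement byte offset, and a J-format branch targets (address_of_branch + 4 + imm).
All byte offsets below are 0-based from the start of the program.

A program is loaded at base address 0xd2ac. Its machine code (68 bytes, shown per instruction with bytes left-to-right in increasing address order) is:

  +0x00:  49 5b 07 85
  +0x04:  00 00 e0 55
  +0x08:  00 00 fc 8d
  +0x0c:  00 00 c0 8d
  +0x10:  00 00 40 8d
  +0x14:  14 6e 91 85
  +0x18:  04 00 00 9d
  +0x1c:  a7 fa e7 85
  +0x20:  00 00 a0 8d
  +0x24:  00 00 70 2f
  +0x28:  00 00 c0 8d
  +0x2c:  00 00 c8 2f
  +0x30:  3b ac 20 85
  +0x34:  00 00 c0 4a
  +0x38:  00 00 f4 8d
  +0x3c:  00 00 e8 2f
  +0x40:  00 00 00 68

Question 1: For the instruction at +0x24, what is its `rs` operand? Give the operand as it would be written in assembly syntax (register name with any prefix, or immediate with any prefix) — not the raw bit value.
off 0x24: read 00 00 70 2f as little → 0x2f700000
  op=0x2f700000>>24=0x2f ⇒ cmp (RR)
  rd@[23:21]=0x3 ⇒ x3
  rs@[20:18]=0x4 ⇒ x4

x4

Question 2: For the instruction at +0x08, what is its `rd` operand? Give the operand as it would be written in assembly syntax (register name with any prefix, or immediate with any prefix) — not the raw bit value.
x7

@+08  little-endian(00 00 fc 8d) = 0x8dfc0000
  top 8b → 0x8d → store [RR]
  rd@[23:21]=0x7 ⇒ x7
  rs@[20:18]=0x7 ⇒ x7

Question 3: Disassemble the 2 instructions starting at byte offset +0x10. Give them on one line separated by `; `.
store x2, x0; subi x4, $1142292

off 0x10: read 00 00 40 8d as little → 0x8d400000
  top 8b → 0x8d → store [RR]
  rd: (w>>21)&0x7=0x2 → x2
  rs: (w>>18)&0x7=0x0 → x0
off 0x14: read 14 6e 91 85 as little → 0x85916e14
  top 8b → 0x85 → subi [RI]
  rd: (w>>21)&0x7=0x4 → x4
  imm: (w>>0)&0x1fffff=0x116e14 → $1142292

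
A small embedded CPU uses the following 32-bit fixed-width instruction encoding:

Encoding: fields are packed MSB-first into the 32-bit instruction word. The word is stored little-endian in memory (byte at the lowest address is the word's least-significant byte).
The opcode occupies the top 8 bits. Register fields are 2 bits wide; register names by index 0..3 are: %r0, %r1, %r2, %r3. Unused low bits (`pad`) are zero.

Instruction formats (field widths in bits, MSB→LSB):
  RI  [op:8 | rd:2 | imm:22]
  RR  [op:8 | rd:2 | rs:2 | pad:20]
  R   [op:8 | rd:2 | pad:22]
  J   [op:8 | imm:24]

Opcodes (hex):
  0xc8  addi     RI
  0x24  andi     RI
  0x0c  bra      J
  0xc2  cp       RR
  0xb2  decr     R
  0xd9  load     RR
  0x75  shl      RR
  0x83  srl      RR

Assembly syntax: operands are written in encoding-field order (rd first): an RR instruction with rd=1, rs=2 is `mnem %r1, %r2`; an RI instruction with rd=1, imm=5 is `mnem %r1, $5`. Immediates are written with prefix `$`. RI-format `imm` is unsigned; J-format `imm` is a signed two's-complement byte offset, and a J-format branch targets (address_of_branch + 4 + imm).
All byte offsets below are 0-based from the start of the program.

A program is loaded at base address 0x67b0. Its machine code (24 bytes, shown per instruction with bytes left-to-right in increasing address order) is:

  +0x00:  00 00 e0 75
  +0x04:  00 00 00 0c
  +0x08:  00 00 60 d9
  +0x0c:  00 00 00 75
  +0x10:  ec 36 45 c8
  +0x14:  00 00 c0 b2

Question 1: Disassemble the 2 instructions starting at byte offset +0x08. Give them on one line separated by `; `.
+0x08: 00 00 60 d9 ⇒ word 0xd9600000 (little)
  top 8b → 0xd9 → load [RR]
  rd: (w>>22)&0x3=0x1 → %r1
  rs: (w>>20)&0x3=0x2 → %r2
+0x0c: 00 00 00 75 ⇒ word 0x75000000 (little)
  top 8b → 0x75 → shl [RR]
  rd: (w>>22)&0x3=0x0 → %r0
  rs: (w>>20)&0x3=0x0 → %r0

load %r1, %r2; shl %r0, %r0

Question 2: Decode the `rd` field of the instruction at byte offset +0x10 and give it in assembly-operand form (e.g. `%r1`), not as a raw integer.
@+10  little-endian(ec 36 45 c8) = 0xc84536ec
  top 8b → 0xc8 → addi [RI]
  [23:22] rd=1 = %r1
  [21:0] imm=341740 = $341740

%r1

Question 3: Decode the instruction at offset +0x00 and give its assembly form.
+0x00: 00 00 e0 75 ⇒ word 0x75e00000 (little)
  opcode bits[31:24]=0x75: shl/RR
  rd@[23:22]=0x3 ⇒ %r3
  rs@[21:20]=0x2 ⇒ %r2

shl %r3, %r2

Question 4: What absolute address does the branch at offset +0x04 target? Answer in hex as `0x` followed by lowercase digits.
0x67b8

off 0x04: read 00 00 00 0c as little → 0x0c000000
  op=0x0c000000>>24=0xc ⇒ bra (J)
  [23:0] imm=0 = $0
  target = base 0x67b0 + off 0x04 + 4 + imm 0 = 0x67b8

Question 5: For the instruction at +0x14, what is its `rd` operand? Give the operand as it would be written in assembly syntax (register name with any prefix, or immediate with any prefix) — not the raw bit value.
%r3

+0x14: 00 00 c0 b2 ⇒ word 0xb2c00000 (little)
  op=0xb2c00000>>24=0xb2 ⇒ decr (R)
  rd: (w>>22)&0x3=0x3 → %r3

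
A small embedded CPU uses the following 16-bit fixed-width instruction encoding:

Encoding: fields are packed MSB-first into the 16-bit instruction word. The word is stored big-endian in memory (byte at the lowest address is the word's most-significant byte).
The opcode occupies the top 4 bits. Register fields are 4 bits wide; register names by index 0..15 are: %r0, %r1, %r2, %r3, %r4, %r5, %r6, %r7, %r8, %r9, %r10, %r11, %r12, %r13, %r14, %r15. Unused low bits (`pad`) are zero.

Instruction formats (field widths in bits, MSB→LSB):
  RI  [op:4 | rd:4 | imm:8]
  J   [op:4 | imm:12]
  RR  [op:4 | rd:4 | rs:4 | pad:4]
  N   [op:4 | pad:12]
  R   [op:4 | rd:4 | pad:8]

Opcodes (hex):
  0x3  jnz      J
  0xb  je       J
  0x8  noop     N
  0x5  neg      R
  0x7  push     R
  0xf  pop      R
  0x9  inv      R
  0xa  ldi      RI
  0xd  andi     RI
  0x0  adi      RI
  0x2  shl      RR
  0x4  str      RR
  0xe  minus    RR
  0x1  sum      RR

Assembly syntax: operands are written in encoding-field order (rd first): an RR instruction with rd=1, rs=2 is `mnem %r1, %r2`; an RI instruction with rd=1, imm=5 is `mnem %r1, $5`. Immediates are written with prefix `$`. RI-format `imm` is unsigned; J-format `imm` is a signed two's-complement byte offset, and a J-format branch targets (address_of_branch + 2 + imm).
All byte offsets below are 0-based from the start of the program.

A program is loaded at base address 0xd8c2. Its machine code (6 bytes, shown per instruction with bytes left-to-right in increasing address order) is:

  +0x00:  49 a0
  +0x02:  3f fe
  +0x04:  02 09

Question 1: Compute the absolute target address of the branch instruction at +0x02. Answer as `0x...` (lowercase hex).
@+02  big-endian(3f fe) = 0x3ffe
  opcode bits[15:12]=0x3: jnz/J
  imm: (w>>0)&0xfff=0xffe (s12→-2) → $-2
  target = base 0xd8c2 + off 0x02 + 2 + imm -2 = 0xd8c4

0xd8c4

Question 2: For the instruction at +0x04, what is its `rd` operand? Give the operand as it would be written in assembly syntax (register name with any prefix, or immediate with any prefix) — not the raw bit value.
@+04  big-endian(02 09) = 0x0209
  opcode bits[15:12]=0x0: adi/RI
  rd@[11:8]=0x2 ⇒ %r2
  imm@[7:0]=0x9 ⇒ $9

%r2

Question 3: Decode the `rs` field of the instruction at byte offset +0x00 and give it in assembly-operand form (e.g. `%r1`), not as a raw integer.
@+00  big-endian(49 a0) = 0x49a0
  op=0x49a0>>12=0x4 ⇒ str (RR)
  rd@[11:8]=0x9 ⇒ %r9
  rs@[7:4]=0xa ⇒ %r10

%r10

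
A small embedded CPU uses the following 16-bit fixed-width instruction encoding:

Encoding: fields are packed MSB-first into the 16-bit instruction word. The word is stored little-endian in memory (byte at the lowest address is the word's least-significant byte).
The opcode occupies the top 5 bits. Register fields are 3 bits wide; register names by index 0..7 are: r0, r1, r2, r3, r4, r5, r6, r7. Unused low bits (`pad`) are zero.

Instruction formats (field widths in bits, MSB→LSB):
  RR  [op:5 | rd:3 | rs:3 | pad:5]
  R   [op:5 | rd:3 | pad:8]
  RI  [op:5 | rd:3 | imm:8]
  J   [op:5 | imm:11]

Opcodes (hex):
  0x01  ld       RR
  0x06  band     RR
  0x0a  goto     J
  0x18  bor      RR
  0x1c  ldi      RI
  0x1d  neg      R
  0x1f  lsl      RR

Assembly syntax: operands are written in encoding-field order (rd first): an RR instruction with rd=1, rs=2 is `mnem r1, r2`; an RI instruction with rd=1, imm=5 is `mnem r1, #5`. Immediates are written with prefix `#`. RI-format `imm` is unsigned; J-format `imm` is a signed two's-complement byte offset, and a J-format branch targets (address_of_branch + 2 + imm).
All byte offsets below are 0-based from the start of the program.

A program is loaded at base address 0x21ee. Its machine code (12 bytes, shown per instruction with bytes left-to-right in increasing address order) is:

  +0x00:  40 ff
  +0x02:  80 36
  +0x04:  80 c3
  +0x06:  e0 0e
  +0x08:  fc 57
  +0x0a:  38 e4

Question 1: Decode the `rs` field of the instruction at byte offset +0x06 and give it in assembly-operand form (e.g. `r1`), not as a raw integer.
[06] e0 0e → 0x0ee0
  op=0x0ee0>>11=0x1 ⇒ ld (RR)
  [10:8] rd=6 = r6
  [7:5] rs=7 = r7

r7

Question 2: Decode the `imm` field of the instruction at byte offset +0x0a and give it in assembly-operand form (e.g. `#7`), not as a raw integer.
@+0a  little-endian(38 e4) = 0xe438
  top 5b → 0x1c → ldi [RI]
  rd: (w>>8)&0x7=0x4 → r4
  imm: (w>>0)&0xff=0x38 → #56

#56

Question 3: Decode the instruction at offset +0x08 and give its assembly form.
@+08  little-endian(fc 57) = 0x57fc
  opcode bits[15:11]=0xa: goto/J
  [10:0] imm=2044 (s11→-4) = #-4

goto #-4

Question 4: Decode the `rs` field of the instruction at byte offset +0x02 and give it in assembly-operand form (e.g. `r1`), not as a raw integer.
r4

off 0x02: read 80 36 as little → 0x3680
  opcode bits[15:11]=0x6: band/RR
  rd@[10:8]=0x6 ⇒ r6
  rs@[7:5]=0x4 ⇒ r4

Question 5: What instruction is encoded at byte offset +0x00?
[00] 40 ff → 0xff40
  op=0xff40>>11=0x1f ⇒ lsl (RR)
  rd: (w>>8)&0x7=0x7 → r7
  rs: (w>>5)&0x7=0x2 → r2

lsl r7, r2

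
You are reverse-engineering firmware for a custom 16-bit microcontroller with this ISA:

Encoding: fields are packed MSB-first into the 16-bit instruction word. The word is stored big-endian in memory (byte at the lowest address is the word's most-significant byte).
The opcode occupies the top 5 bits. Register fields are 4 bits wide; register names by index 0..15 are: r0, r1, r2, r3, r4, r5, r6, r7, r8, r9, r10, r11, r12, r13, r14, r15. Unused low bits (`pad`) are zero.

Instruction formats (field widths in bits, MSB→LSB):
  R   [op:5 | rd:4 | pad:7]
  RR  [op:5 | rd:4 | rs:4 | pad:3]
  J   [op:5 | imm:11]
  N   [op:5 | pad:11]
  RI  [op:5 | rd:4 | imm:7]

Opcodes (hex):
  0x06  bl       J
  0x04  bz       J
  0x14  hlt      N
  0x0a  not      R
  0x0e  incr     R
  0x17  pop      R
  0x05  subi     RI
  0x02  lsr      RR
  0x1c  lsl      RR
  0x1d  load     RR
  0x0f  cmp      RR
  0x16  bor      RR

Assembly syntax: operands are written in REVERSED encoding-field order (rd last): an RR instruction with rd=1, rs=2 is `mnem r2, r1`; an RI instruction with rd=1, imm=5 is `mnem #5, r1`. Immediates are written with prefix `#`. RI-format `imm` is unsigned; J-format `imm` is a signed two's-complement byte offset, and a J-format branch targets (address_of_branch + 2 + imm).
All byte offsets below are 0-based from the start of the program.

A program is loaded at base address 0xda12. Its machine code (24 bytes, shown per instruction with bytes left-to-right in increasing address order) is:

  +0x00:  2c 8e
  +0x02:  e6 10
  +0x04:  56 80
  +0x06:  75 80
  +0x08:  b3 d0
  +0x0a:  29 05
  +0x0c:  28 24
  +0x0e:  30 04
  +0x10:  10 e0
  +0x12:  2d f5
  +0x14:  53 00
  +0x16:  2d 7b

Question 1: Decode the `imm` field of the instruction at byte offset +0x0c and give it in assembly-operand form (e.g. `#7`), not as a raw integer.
[0c] 28 24 → 0x2824
  op=0x2824>>11=0x5 ⇒ subi (RI)
  rd: (w>>7)&0xf=0x0 → r0
  imm: (w>>0)&0x7f=0x24 → #36

#36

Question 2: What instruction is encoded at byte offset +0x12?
subi #117, r11

+0x12: 2d f5 ⇒ word 0x2df5 (big)
  top 5b → 0x5 → subi [RI]
  rd: (w>>7)&0xf=0xb → r11
  imm: (w>>0)&0x7f=0x75 → #117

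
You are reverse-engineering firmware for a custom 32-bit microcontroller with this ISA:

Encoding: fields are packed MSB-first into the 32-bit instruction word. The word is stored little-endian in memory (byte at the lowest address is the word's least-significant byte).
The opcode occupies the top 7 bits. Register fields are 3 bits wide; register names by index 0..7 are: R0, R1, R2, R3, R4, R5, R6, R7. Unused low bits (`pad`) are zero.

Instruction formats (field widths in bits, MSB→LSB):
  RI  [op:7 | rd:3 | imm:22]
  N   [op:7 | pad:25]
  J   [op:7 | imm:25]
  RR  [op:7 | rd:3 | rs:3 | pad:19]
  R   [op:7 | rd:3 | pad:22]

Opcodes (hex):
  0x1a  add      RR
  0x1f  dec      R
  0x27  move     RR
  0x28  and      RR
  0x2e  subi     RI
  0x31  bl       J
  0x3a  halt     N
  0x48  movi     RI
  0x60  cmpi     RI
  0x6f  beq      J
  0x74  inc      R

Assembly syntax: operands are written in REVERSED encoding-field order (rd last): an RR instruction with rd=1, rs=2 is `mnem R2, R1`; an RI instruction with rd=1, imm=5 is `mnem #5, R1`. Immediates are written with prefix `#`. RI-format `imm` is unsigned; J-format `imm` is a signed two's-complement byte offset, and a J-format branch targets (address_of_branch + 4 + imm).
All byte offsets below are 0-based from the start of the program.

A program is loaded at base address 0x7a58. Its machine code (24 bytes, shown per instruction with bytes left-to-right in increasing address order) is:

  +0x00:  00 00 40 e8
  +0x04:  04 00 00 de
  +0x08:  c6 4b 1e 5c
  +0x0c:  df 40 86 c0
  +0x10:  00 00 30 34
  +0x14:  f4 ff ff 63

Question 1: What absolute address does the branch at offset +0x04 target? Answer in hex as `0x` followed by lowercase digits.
@+04  little-endian(04 00 00 de) = 0xde000004
  opcode bits[31:25]=0x6f: beq/J
  [24:0] imm=4 = #4
  target = base 0x7a58 + off 0x04 + 4 + imm 4 = 0x7a64

0x7a64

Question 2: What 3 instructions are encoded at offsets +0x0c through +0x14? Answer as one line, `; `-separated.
off 0x0c: read df 40 86 c0 as little → 0xc08640df
  op=0xc08640df>>25=0x60 ⇒ cmpi (RI)
  rd@[24:22]=0x2 ⇒ R2
  imm@[21:0]=0x640df ⇒ #409823
off 0x10: read 00 00 30 34 as little → 0x34300000
  op=0x34300000>>25=0x1a ⇒ add (RR)
  rd@[24:22]=0x0 ⇒ R0
  rs@[21:19]=0x6 ⇒ R6
off 0x14: read f4 ff ff 63 as little → 0x63fffff4
  op=0x63fffff4>>25=0x31 ⇒ bl (J)
  imm@[24:0]=0x1fffff4 (s25→-12) ⇒ #-12

cmpi #409823, R2; add R6, R0; bl #-12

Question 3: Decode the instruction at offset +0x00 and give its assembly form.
off 0x00: read 00 00 40 e8 as little → 0xe8400000
  opcode bits[31:25]=0x74: inc/R
  rd@[24:22]=0x1 ⇒ R1

inc R1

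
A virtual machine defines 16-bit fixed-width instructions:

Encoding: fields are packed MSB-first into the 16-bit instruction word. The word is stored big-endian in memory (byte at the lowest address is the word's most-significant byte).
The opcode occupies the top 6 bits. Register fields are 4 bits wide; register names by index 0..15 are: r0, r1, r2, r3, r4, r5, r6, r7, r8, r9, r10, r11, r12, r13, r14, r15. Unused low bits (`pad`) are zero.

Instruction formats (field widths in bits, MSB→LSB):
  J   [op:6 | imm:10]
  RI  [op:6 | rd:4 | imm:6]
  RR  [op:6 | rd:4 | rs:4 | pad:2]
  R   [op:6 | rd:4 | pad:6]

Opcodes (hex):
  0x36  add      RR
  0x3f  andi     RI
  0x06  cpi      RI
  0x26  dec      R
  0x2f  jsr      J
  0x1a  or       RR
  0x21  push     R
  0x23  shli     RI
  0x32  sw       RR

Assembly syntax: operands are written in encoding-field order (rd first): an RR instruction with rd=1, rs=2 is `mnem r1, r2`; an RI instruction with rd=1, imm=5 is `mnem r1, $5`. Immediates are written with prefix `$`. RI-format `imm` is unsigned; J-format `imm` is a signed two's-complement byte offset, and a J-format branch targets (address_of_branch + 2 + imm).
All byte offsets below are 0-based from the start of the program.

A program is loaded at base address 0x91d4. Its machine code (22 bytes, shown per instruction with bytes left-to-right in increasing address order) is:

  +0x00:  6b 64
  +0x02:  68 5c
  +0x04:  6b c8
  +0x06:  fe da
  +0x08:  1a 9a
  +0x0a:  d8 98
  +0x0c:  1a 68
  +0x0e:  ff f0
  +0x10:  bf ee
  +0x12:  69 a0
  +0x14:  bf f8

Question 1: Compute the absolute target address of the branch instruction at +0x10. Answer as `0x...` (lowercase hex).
@+10  big-endian(bf ee) = 0xbfee
  opcode bits[15:10]=0x2f: jsr/J
  imm: (w>>0)&0x3ff=0x3ee (s10→-18) → $-18
  target = base 0x91d4 + off 0x10 + 2 + imm -18 = 0x91d4

0x91d4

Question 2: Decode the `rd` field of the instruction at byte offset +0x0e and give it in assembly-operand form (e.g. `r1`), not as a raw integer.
[0e] ff f0 → 0xfff0
  op=0xfff0>>10=0x3f ⇒ andi (RI)
  [9:6] rd=15 = r15
  [5:0] imm=48 = $48

r15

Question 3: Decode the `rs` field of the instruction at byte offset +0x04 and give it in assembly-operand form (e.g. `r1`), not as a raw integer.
+0x04: 6b c8 ⇒ word 0x6bc8 (big)
  op=0x6bc8>>10=0x1a ⇒ or (RR)
  [9:6] rd=15 = r15
  [5:2] rs=2 = r2

r2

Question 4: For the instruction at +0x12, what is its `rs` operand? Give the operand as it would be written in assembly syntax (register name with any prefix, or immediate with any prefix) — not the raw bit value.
r8

off 0x12: read 69 a0 as big → 0x69a0
  opcode bits[15:10]=0x1a: or/RR
  [9:6] rd=6 = r6
  [5:2] rs=8 = r8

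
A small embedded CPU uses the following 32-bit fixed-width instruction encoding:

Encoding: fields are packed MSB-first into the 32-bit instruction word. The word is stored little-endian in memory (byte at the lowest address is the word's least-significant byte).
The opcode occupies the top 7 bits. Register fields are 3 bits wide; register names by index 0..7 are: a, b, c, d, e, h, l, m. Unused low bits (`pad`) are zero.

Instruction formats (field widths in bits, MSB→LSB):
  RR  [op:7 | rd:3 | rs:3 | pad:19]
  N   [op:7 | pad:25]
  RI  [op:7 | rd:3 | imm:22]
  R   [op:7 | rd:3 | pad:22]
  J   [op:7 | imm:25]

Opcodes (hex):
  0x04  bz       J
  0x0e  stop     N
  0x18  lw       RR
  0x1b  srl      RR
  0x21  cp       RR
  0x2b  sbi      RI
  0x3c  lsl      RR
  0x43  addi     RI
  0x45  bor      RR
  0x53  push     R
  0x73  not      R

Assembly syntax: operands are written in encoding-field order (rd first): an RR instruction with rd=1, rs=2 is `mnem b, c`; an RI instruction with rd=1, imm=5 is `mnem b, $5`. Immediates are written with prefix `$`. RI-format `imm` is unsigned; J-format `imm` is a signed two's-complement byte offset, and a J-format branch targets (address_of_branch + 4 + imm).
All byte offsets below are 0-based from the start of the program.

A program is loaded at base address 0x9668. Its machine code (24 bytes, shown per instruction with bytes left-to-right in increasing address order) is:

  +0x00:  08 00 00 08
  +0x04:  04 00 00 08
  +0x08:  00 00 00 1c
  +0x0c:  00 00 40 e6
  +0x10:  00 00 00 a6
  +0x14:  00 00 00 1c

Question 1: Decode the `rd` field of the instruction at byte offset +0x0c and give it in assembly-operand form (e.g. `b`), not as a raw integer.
+0x0c: 00 00 40 e6 ⇒ word 0xe6400000 (little)
  opcode bits[31:25]=0x73: not/R
  [24:22] rd=1 = b

b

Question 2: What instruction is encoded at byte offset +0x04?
@+04  little-endian(04 00 00 08) = 0x08000004
  top 7b → 0x4 → bz [J]
  imm@[24:0]=0x4 ⇒ $4

bz $4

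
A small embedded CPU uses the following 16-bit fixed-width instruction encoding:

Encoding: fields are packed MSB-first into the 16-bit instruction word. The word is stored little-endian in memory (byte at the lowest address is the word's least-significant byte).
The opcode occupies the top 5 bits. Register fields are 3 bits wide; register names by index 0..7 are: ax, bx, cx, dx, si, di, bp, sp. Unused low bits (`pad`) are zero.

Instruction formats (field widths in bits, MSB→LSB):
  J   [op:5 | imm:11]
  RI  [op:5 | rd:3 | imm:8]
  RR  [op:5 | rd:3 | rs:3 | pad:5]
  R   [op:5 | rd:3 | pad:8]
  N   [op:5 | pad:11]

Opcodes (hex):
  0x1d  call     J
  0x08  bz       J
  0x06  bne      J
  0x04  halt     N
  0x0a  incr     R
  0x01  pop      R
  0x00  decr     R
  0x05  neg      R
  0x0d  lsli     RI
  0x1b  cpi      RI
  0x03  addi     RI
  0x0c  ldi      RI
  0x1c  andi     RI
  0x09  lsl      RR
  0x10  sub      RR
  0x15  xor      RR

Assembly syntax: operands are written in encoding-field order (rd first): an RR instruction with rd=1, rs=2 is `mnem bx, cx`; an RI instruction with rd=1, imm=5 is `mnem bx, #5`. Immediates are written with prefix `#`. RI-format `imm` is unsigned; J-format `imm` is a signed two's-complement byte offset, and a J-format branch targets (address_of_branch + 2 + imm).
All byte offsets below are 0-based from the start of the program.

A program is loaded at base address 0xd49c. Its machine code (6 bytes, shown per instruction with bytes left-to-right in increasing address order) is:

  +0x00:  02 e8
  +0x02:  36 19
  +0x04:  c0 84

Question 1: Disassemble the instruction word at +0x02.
addi bx, #54

off 0x02: read 36 19 as little → 0x1936
  opcode bits[15:11]=0x3: addi/RI
  [10:8] rd=1 = bx
  [7:0] imm=54 = #54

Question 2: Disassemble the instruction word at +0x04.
sub si, bp

[04] c0 84 → 0x84c0
  opcode bits[15:11]=0x10: sub/RR
  rd: (w>>8)&0x7=0x4 → si
  rs: (w>>5)&0x7=0x6 → bp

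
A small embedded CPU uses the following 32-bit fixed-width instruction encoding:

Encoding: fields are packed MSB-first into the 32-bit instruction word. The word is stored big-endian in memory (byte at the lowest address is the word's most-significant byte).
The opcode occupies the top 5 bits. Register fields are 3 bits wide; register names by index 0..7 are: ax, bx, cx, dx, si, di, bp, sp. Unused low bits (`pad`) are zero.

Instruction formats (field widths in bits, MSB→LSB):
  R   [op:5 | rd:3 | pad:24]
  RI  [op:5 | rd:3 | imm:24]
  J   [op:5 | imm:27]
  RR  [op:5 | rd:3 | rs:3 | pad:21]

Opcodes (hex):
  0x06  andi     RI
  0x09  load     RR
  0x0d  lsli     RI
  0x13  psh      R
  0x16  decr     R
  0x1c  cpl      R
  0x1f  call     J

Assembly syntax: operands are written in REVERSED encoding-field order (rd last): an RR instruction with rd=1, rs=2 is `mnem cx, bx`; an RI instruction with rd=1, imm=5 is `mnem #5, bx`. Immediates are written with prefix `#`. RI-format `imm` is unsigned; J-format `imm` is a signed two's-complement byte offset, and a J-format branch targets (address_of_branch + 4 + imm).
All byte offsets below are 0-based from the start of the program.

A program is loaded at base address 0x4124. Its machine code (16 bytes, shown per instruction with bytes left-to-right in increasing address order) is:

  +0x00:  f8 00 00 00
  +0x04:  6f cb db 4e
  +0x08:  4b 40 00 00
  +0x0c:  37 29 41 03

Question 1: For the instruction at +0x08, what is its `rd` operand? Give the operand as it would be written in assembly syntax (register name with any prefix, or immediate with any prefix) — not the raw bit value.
@+08  big-endian(4b 40 00 00) = 0x4b400000
  op=0x4b400000>>27=0x9 ⇒ load (RR)
  rd@[26:24]=0x3 ⇒ dx
  rs@[23:21]=0x2 ⇒ cx

dx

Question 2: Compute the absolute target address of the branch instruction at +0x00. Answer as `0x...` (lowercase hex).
off 0x00: read f8 00 00 00 as big → 0xf8000000
  op=0xf8000000>>27=0x1f ⇒ call (J)
  [26:0] imm=0 = #0
  target = base 0x4124 + off 0x00 + 4 + imm 0 = 0x4128

0x4128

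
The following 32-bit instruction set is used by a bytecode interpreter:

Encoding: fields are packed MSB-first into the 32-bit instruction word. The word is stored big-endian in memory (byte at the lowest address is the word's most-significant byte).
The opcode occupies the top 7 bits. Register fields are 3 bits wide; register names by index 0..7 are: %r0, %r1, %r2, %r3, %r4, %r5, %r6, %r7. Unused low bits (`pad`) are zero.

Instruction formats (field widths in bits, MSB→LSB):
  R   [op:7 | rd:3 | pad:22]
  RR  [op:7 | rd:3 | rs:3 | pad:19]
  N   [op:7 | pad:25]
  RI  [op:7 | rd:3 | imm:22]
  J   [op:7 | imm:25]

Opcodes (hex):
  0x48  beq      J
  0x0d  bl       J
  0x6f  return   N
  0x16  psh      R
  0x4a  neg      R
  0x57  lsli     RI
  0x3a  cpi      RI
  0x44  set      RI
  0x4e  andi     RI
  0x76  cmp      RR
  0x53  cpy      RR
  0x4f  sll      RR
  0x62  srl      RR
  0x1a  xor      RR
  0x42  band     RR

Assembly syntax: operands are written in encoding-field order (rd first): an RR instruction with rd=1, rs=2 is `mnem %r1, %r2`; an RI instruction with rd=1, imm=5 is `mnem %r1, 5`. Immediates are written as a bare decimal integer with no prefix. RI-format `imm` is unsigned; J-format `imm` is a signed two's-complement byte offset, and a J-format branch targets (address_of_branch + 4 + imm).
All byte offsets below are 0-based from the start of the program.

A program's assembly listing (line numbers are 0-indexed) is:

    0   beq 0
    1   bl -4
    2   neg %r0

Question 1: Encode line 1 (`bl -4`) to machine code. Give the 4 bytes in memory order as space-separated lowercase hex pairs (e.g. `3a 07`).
1b ff ff fc

1. bl fields op=0xd:7|imm=-4:25 → word 1bfffffch → 1b ff ff fc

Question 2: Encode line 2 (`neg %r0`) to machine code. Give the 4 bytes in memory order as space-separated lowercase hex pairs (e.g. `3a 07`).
94 00 00 00

L2: neg op=0x4a:7|rd=0:3|pad=0:22 ⇒ 0x94000000 ⇒ big 94 00 00 00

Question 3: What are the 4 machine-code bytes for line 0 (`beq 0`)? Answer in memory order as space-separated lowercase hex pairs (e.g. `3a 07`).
0. beq fields op=0x48:7|imm=0:25 → word 90000000h → 90 00 00 00

90 00 00 00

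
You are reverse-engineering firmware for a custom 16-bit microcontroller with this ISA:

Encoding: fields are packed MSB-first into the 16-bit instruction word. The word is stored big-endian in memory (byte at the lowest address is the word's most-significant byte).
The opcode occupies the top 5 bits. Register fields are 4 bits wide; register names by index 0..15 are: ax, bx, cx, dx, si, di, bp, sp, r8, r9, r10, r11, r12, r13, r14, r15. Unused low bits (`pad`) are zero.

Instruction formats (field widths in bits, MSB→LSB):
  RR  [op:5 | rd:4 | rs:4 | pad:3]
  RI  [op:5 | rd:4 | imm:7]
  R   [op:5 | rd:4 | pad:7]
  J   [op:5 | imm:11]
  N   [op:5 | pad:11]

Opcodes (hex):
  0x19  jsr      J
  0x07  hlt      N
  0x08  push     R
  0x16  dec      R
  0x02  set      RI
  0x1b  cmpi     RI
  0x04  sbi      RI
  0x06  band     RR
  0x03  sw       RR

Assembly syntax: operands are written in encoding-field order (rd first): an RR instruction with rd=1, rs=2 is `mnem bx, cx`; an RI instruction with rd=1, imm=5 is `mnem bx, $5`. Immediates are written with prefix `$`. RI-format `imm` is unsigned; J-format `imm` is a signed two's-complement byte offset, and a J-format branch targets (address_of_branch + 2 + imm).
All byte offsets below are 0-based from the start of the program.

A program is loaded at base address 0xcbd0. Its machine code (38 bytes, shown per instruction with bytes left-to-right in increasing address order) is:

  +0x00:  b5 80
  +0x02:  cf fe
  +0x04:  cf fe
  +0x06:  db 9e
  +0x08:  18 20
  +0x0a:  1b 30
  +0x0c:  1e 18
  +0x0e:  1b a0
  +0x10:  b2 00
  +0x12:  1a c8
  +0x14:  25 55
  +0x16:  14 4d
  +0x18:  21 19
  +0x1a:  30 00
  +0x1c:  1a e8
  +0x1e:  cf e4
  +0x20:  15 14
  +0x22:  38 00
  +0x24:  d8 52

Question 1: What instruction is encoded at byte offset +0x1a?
[1a] 30 00 → 0x3000
  top 5b → 0x6 → band [RR]
  [10:7] rd=0 = ax
  [6:3] rs=0 = ax

band ax, ax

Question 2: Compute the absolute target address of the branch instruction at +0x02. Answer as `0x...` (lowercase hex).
[02] cf fe → 0xcffe
  op=0xcffe>>11=0x19 ⇒ jsr (J)
  imm@[10:0]=0x7fe (s11→-2) ⇒ $-2
  target = base 0xcbd0 + off 0x02 + 2 + imm -2 = 0xcbd2

0xcbd2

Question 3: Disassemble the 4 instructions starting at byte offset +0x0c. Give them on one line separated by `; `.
sw r12, dx; sw sp, si; dec si; sw di, r9

off 0x0c: read 1e 18 as big → 0x1e18
  op=0x1e18>>11=0x3 ⇒ sw (RR)
  rd@[10:7]=0xc ⇒ r12
  rs@[6:3]=0x3 ⇒ dx
off 0x0e: read 1b a0 as big → 0x1ba0
  op=0x1ba0>>11=0x3 ⇒ sw (RR)
  rd@[10:7]=0x7 ⇒ sp
  rs@[6:3]=0x4 ⇒ si
off 0x10: read b2 00 as big → 0xb200
  op=0xb200>>11=0x16 ⇒ dec (R)
  rd@[10:7]=0x4 ⇒ si
off 0x12: read 1a c8 as big → 0x1ac8
  op=0x1ac8>>11=0x3 ⇒ sw (RR)
  rd@[10:7]=0x5 ⇒ di
  rs@[6:3]=0x9 ⇒ r9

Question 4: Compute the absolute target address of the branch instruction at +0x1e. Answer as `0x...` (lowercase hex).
+0x1e: cf e4 ⇒ word 0xcfe4 (big)
  op=0xcfe4>>11=0x19 ⇒ jsr (J)
  imm: (w>>0)&0x7ff=0x7e4 (s11→-28) → $-28
  target = base 0xcbd0 + off 0x1e + 2 + imm -28 = 0xcbd4

0xcbd4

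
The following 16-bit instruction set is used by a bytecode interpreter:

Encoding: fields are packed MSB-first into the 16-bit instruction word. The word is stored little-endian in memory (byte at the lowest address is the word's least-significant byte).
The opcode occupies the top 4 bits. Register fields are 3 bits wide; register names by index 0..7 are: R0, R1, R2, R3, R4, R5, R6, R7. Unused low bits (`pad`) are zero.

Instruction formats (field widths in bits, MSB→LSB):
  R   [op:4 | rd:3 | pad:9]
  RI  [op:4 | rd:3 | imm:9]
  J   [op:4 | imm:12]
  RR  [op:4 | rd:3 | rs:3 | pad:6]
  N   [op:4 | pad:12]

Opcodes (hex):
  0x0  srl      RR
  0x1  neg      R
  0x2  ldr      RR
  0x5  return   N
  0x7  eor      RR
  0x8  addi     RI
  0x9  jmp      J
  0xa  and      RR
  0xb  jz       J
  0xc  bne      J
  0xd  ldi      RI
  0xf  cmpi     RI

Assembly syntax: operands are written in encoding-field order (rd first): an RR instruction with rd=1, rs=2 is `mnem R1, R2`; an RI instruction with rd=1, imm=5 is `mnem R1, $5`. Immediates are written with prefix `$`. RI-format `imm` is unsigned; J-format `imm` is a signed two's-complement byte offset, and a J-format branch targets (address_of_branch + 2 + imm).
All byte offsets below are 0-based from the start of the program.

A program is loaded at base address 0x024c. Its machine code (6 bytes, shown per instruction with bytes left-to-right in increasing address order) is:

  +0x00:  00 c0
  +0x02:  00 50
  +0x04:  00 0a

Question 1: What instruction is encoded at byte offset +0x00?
[00] 00 c0 → 0xc000
  opcode bits[15:12]=0xc: bne/J
  imm: (w>>0)&0xfff=0x0 → $0

bne $0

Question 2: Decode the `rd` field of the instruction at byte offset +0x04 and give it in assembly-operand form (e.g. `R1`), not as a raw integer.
@+04  little-endian(00 0a) = 0x0a00
  op=0x0a00>>12=0x0 ⇒ srl (RR)
  rd@[11:9]=0x5 ⇒ R5
  rs@[8:6]=0x0 ⇒ R0

R5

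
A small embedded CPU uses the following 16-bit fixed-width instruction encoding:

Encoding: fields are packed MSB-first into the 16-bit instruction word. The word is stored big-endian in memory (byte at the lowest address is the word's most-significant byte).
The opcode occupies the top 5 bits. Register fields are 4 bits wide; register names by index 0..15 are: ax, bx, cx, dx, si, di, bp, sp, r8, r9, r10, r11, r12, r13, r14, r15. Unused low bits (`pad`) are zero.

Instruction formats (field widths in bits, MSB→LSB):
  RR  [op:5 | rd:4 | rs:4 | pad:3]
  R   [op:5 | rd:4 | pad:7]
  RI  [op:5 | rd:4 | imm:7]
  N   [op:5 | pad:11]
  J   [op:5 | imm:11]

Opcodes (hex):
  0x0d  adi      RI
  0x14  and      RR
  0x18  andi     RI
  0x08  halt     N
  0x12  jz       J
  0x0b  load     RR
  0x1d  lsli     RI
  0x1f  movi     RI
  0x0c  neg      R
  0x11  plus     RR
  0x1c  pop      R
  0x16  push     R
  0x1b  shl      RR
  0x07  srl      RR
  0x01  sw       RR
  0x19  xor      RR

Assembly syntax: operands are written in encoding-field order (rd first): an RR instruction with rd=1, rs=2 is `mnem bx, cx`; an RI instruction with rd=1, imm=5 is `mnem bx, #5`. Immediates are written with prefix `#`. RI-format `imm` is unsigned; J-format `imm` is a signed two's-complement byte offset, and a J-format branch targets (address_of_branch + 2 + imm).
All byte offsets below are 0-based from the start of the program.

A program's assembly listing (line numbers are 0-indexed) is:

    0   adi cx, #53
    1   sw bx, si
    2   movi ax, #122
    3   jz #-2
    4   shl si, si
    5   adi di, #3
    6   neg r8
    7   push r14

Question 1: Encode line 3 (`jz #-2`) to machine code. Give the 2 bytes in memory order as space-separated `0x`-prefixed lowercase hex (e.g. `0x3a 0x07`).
0x97 0xfe

L3: jz op=0x12:5|imm=-2:11 ⇒ 0x97fe ⇒ big 97 fe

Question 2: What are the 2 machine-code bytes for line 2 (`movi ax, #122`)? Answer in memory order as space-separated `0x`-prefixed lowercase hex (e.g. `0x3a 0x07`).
0xf8 0x7a

L2: movi op=0x1f:5|rd=0:4|imm=122:7 ⇒ 0xf87a ⇒ big f8 7a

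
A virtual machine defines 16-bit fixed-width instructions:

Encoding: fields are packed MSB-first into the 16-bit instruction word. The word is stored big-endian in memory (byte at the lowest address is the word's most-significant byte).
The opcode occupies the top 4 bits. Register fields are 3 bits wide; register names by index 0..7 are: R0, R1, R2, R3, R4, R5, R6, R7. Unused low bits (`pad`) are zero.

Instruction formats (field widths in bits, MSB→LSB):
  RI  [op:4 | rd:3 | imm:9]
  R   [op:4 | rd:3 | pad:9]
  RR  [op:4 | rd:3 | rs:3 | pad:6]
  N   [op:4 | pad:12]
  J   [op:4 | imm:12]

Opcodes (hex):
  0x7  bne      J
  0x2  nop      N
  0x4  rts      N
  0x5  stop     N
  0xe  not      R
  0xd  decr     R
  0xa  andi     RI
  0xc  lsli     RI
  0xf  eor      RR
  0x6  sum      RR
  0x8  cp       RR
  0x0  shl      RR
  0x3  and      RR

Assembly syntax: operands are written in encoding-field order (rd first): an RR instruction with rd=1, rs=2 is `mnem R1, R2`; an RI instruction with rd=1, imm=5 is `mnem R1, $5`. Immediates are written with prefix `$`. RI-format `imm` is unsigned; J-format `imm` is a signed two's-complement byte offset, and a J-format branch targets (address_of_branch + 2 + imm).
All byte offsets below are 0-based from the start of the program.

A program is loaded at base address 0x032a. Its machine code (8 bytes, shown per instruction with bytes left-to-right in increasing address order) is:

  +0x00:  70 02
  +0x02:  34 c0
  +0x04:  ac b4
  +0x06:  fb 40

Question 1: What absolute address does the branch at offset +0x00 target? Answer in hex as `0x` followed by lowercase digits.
@+00  big-endian(70 02) = 0x7002
  top 4b → 0x7 → bne [J]
  [11:0] imm=2 = $2
  target = base 0x032a + off 0x00 + 2 + imm 2 = 0x032e

0x032e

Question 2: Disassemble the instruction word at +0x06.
eor R5, R5

off 0x06: read fb 40 as big → 0xfb40
  opcode bits[15:12]=0xf: eor/RR
  rd@[11:9]=0x5 ⇒ R5
  rs@[8:6]=0x5 ⇒ R5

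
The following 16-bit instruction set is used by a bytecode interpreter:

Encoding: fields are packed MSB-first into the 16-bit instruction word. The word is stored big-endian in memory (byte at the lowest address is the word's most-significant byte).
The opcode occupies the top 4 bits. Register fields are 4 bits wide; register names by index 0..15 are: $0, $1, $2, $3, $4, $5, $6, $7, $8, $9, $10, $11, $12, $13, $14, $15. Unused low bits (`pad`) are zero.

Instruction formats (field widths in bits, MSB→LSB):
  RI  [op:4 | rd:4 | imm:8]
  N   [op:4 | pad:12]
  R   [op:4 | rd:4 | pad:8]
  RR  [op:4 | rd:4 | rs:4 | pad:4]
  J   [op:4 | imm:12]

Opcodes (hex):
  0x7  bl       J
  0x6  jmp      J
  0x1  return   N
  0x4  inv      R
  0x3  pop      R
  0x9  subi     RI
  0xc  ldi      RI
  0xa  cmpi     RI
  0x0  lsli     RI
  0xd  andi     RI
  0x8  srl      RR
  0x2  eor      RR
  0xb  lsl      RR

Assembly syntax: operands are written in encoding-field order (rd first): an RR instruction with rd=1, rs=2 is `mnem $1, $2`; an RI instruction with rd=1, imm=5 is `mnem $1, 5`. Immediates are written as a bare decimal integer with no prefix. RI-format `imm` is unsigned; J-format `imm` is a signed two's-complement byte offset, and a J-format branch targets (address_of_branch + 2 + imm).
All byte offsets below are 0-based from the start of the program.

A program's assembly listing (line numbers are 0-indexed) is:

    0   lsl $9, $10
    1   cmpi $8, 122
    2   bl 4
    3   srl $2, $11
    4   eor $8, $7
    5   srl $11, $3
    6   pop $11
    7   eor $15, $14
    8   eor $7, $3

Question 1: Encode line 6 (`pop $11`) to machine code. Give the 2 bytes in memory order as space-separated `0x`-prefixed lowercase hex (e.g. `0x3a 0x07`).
0x3b 0x00

line 6 (pop): pack op=0x3:4|rd=11:4|pad=0:8 = 0x3b00; big→ 3b 00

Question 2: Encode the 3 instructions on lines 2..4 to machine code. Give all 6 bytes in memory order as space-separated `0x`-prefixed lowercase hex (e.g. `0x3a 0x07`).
line 2 (bl): pack op=0x7:4|imm=4:12 = 0x7004; big→ 70 04
line 3 (srl): pack op=0x8:4|rd=2:4|rs=11:4|pad=0:4 = 0x82b0; big→ 82 b0
line 4 (eor): pack op=0x2:4|rd=8:4|rs=7:4|pad=0:4 = 0x2870; big→ 28 70

0x70 0x04 0x82 0xb0 0x28 0x70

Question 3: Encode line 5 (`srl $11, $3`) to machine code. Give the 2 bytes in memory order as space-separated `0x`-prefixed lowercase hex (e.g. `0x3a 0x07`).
L5: srl op=0x8:4|rd=11:4|rs=3:4|pad=0:4 ⇒ 0x8b30 ⇒ big 8b 30

0x8b 0x30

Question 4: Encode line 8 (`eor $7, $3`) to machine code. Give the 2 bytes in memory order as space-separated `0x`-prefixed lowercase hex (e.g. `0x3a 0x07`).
L8: eor op=0x2:4|rd=7:4|rs=3:4|pad=0:4 ⇒ 0x2730 ⇒ big 27 30

0x27 0x30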